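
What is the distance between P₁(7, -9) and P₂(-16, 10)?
Using the distance formula: d = sqrt((x₂-x₁)² + (y₂-y₁)²)
dx = (-16) - 7 = -23
dy = 10 - (-9) = 19
d = sqrt((-23)² + 19²) = sqrt(529 + 361) = sqrt(890) = 29.83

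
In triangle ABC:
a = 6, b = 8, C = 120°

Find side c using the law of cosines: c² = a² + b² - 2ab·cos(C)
c² = 6² + 8² - 2·6·8·cos(120°)
c² = 36 + 64 - 96·-0.5000 = 148
c = √148 = 12.17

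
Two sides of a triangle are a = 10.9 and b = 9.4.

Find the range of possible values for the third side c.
By the triangle inequality: |a - b| < c < a + b
|10.9 - 9.4| < c < 10.9 + 9.4
1.5 < c < 20.3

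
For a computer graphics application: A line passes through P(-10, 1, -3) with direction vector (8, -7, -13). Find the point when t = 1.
P(1) = (-10 + 8(1), 1 + (-7)(1), -3 + (-13)(1)) = (-2, -6, -16)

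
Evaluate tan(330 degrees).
tan(330 degrees) = -0.5774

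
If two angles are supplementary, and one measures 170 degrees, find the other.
Supplementary angles sum to 180 degrees.
Other angle = 180 - 170
Other angle = 10 degrees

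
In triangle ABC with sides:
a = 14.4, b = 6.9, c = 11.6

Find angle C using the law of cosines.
cos(C) = (a² + b² - c²)/(2ab)
cos(C) = (14.4² + 6.9² - 11.6²)/(2·14.4·6.9) = 120.41/198.72 = 0.605928
C = arccos(0.605928) = 52.7°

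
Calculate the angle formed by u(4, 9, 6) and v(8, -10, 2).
u·v = -46, |u|² = 133, |v|² = 168
cos θ = -46/√22344 ≈ -0.3077
θ ≈ 107.9°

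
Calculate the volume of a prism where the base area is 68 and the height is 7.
Volume = base area * height
Volume = 68 * 7
Volume = 476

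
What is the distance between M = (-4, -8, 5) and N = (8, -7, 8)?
d = √[(12)² + (1)² + (3)²] = √154 = 12.41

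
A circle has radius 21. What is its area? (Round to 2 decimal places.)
Area = pi * r²
Area = pi * 21²
Area = pi * 441
Area = 1385.44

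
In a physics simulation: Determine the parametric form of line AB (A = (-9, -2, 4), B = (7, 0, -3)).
Direction vector d = B - A = (16, 2, -7)
x = -9 + 16t, y = -2 + 2t, z = 4 - 7t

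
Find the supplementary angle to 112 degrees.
Supplementary angles sum to 180 degrees.
Other angle = 180 - 112
Other angle = 68 degrees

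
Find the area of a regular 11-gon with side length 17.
For a regular 11-gon with side length s = 17:
Apothem a = s / (2*tan(pi/11)) = 17 / (2*tan(pi/11)) ≈ 28.9483
Perimeter P = 11 * 17 = 187
Area = (1/2) * P * a = (1/2) * 187 * 28.9483 = 2706.67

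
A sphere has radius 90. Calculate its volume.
Volume = (4/3) * pi * r³
Volume = (4/3) * pi * 90³
Volume = (4/3) * pi * 729000
Volume = 3053628.06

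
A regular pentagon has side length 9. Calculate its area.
For a regular 5-gon with side length s = 9:
Apothem a = s / (2*tan(pi/5)) = 9 / (2*tan(pi/5)) ≈ 6.1937
Perimeter P = 5 * 9 = 45
Area = (1/2) * P * a = (1/2) * 45 * 6.1937 = 139.36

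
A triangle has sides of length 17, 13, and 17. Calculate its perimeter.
Perimeter = sum of all sides
Perimeter = 17 + 13 + 17
Perimeter = 47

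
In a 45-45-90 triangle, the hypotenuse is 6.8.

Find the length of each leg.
In a 45-45-90 triangle, hypotenuse = leg·√2  →  leg = hypotenuse/√2
leg = 6.8/√2 = 4.808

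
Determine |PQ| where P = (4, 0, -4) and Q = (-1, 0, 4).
d = √[(-5)² + (0)² + (8)²] = √89 = 9.434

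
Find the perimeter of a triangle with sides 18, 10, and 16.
Perimeter = sum of all sides
Perimeter = 18 + 10 + 16
Perimeter = 44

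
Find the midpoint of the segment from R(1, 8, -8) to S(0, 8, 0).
Midpoint = ((1+0)/2, (8+8)/2, (-8+0)/2) = (0.5, 8, -4)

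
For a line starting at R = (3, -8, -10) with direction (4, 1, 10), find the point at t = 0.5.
P(0.5) = (3 + 4(0.5), -8 + 1(0.5), -10 + 10(0.5)) = (5, -7.5, -5)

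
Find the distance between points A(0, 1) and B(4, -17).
Using the distance formula: d = sqrt((x₂-x₁)² + (y₂-y₁)²)
dx = 4 - 0 = 4
dy = (-17) - 1 = -18
d = sqrt(4² + (-18)²) = sqrt(16 + 324) = sqrt(340) = 18.44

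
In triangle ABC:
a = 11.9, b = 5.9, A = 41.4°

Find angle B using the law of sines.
sin(B)/b = sin(A)/a
sin(B) = b·sin(A)/a = 5.9·sin(41.4°)/11.9 = 0.327877
B = arcsin(0.327877) = 19.14°  (b ≤ a, so B ≤ A and the acute solution is unique)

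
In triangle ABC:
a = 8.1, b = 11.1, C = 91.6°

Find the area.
Using A = ½ab·sin(C):
A = ½·8.1·11.1·sin(91.6°) = ½·89.91·0.999610 = 44.94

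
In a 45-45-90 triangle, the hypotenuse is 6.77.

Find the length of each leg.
In a 45-45-90 triangle, hypotenuse = leg·√2  →  leg = hypotenuse/√2
leg = 6.77/√2 = 4.787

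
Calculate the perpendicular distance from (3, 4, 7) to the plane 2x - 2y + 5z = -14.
d = |2(3) + (-2)(4) + 5(7) - (-14)| / √(2² + (-2)² + 5²) = 47/√33 = 8.182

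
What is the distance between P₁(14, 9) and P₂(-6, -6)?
Using the distance formula: d = sqrt((x₂-x₁)² + (y₂-y₁)²)
dx = (-6) - 14 = -20
dy = (-6) - 9 = -15
d = sqrt((-20)² + (-15)²) = sqrt(400 + 225) = sqrt(625) = 25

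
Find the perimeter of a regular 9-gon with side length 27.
Perimeter = number of sides * side length
Perimeter = 9 * 27
Perimeter = 243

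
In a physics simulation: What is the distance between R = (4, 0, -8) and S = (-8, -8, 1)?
d = √[(-12)² + (-8)² + (9)²] = √289 = 17.0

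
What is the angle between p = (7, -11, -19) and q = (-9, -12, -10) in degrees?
p·q = 259, |p|² = 531, |q|² = 325
cos θ = 259/√172575 ≈ 0.6235
θ ≈ 51.43°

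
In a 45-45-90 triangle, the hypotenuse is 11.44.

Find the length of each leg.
In a 45-45-90 triangle, hypotenuse = leg·√2  →  leg = hypotenuse/√2
leg = 11.44/√2 = 8.089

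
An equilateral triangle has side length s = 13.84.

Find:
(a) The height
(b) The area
(a) Height h = s·√3/2 = 13.84·√3/2 = 11.99
(b) Area = (√3/4)·s² = (√3/4)·13.84² = (√3/4)·191.546 = 82.94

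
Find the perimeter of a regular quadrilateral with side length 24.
Perimeter = number of sides * side length
Perimeter = 4 * 24
Perimeter = 96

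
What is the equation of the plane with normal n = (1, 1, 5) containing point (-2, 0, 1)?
d = n·P = (1)(-2) + (1)(0) + (5)(1) = 3
Plane: x + y + 5z = 3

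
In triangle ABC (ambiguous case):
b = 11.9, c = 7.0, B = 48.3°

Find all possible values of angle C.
sin(C)/c = sin(B)/b  →  sin(C) = c·sin(B)/b = 7.0·sin(48.3°)/11.9 = 0.439199
C₁ = arcsin(0.439199) = 26.05°,  C₂ = 180° - C₁ = 153.95°
Check C₂: A = 180° - 48.3° - 153.95° = -22.25° ≤ 0, rejected
C = 26.05° (one solution)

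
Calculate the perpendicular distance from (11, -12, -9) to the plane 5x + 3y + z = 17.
d = |5(11) + 3(-12) + 1(-9) - (17)| / √(5² + 3² + 1²) = 7/√35 = 1.183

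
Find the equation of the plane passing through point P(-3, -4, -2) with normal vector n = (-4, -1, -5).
d = n·P = (-4)(-3) + (-1)(-4) + (-5)(-2) = 26
Plane: -4x - y - 5z = 26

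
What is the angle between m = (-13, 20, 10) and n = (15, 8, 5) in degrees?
m·n = 15, |m|² = 669, |n|² = 314
cos θ = 15/√210066 ≈ 0.03273
θ ≈ 88.12°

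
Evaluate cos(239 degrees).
cos(239 degrees) = -0.515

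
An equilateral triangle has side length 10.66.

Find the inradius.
For an equilateral triangle, r = s/(2√3) where s is the side.
r = 10.66/(2√3) = 10.66/3.464102 = 3.077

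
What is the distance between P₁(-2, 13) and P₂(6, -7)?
Using the distance formula: d = sqrt((x₂-x₁)² + (y₂-y₁)²)
dx = 6 - (-2) = 8
dy = (-7) - 13 = -20
d = sqrt(8² + (-20)²) = sqrt(64 + 400) = sqrt(464) = 21.54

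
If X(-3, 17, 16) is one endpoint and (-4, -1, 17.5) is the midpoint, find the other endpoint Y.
Y = (2×(-4) - (-3), 2×(-1) - 17, 2×17.5 - 16) = (-5, -19, 19)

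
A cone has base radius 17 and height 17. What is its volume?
Volume = (1/3) * pi * r² * h
Volume = (1/3) * pi * 17² * 17
Volume = (1/3) * pi * 289 * 17
Volume = (1/3) * pi * 4913
Volume = 5144.88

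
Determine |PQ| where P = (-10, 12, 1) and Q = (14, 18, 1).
d = √[(24)² + (6)² + (0)²] = √612 = 24.74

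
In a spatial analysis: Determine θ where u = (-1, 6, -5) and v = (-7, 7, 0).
u·v = 49, |u|² = 62, |v|² = 98
cos θ = 49/√6076 ≈ 0.6286
θ ≈ 51.05°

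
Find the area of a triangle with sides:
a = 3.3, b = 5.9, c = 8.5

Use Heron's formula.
s = (a+b+c)/2 = (3.3+5.9+8.5)/2 = 8.85
A = √(s(s-a)(s-b)(s-c)) = √(8.85·5.55·2.95·0.35)
A = √50.7138 = 7.121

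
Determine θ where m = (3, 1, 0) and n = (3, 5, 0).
m·n = 14, |m|² = 10, |n|² = 34
cos θ = 14/√340 ≈ 0.7593
θ ≈ 40.6°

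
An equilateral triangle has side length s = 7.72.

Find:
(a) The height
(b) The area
(a) Height h = s·√3/2 = 7.72·√3/2 = 6.686
(b) Area = (√3/4)·s² = (√3/4)·7.72² = (√3/4)·59.5984 = 25.81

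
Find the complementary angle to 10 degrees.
Complementary angles sum to 90 degrees.
Other angle = 90 - 10
Other angle = 80 degrees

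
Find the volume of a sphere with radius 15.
Volume = (4/3) * pi * r³
Volume = (4/3) * pi * 15³
Volume = (4/3) * pi * 3375
Volume = 14137.17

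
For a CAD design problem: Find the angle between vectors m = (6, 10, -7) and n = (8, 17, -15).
m·n = 323, |m|² = 185, |n|² = 578
cos θ = 323/√106930 ≈ 0.9878
θ ≈ 8.973°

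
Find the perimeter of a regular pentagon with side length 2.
Perimeter = number of sides * side length
Perimeter = 5 * 2
Perimeter = 10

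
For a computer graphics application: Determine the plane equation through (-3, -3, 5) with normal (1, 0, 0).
d = n·P = (1)(-3) + (0)(-3) + (0)(5) = -3
Plane: x = -3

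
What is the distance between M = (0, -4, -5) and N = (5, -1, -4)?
d = √[(5)² + (3)² + (1)²] = √35 = 5.916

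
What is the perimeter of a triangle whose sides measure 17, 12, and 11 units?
Perimeter = sum of all sides
Perimeter = 17 + 12 + 11
Perimeter = 40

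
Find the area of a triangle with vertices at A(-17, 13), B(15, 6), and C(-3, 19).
Using the coordinate formula: Area = (1/2)|x₁(y₂-y₃) + x₂(y₃-y₁) + x₃(y₁-y₂)|
Area = (1/2)|(-17)(6-19) + 15(19-13) + (-3)(13-6)|
Area = (1/2)|(-17)*(-13) + 15*6 + (-3)*7|
Area = (1/2)|221 + 90 + (-21)|
Area = (1/2)*290 = 145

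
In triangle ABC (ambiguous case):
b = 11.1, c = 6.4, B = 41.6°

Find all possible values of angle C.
sin(C)/c = sin(B)/b  →  sin(C) = c·sin(B)/b = 6.4·sin(41.6°)/11.1 = 0.382804
C₁ = arcsin(0.382804) = 22.51°,  C₂ = 180° - C₁ = 157.49°
Check C₂: A = 180° - 41.6° - 157.49° = -19.09° ≤ 0, rejected
C = 22.51° (one solution)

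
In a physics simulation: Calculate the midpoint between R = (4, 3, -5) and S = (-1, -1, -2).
Midpoint = ((4-1)/2, (3-1)/2, (-5-2)/2) = (1.5, 1, -3.5)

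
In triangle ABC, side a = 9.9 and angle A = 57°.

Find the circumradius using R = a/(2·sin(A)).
R = a/(2·sin(A)) = 9.9/(2·sin(57°))
R = 9.9/(2·0.838671) = 9.9/1.677341 = 5.902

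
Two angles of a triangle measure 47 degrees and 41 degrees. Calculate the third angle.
Sum of angles in a triangle = 180 degrees
Third angle = 180 - 47 - 41
Third angle = 92 degrees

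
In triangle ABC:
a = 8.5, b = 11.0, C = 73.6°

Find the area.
Using A = ½ab·sin(C):
A = ½·8.5·11.0·sin(73.6°) = ½·93.5·0.959314 = 44.85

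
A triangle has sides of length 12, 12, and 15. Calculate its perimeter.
Perimeter = sum of all sides
Perimeter = 12 + 12 + 15
Perimeter = 39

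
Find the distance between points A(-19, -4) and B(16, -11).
Using the distance formula: d = sqrt((x₂-x₁)² + (y₂-y₁)²)
dx = 16 - (-19) = 35
dy = (-11) - (-4) = -7
d = sqrt(35² + (-7)²) = sqrt(1225 + 49) = sqrt(1274) = 35.69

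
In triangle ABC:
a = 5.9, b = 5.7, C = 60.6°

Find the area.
Using A = ½ab·sin(C):
A = ½·5.9·5.7·sin(60.6°) = ½·33.63·0.871214 = 14.65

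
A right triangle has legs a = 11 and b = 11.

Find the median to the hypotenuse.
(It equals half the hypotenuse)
Hypotenuse c = √(11² + 11²) = √242 = 15.5563
Median to hypotenuse = c/2 = 7.778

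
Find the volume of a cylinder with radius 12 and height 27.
Volume = pi * r² * h
Volume = pi * 12² * 27
Volume = pi * 144 * 27
Volume = pi * 3888
Volume = 12214.51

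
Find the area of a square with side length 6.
Area = s²
Area = 6²
Area = 36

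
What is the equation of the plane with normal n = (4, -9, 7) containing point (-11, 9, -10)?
d = n·P = (4)(-11) + (-9)(9) + (7)(-10) = -195
Plane: 4x - 9y + 7z = -195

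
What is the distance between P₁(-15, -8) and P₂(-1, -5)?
Using the distance formula: d = sqrt((x₂-x₁)² + (y₂-y₁)²)
dx = (-1) - (-15) = 14
dy = (-5) - (-8) = 3
d = sqrt(14² + 3²) = sqrt(196 + 9) = sqrt(205) = 14.32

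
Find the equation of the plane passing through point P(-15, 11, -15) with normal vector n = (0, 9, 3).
d = n·P = (0)(-15) + (9)(11) + (3)(-15) = 54
Plane: 9y + 3z = 54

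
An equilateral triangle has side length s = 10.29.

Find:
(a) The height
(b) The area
(a) Height h = s·√3/2 = 10.29·√3/2 = 8.911
(b) Area = (√3/4)·s² = (√3/4)·10.29² = (√3/4)·105.884 = 45.85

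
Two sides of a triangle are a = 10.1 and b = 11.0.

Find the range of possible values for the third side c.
By the triangle inequality: |a - b| < c < a + b
|10.1 - 11.0| < c < 10.1 + 11.0
0.9 < c < 21.1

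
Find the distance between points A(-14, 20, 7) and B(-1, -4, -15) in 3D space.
d = √[(13)² + (-24)² + (-22)²] = √1229 = 35.06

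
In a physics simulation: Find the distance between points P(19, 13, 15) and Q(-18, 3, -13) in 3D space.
d = √[(-37)² + (-10)² + (-28)²] = √2253 = 47.47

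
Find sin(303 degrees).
sin(303 degrees) = -0.8387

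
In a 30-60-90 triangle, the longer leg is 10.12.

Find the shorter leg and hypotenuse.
In a 30-60-90 triangle, sides are in ratio 1 : √3 : 2.
Long leg = short leg·√3  →  short leg = 10.12/√3 = 5.843
Hypotenuse = 2·(short leg) = 2·10.12/√3 = 11.69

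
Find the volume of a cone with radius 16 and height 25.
Volume = (1/3) * pi * r² * h
Volume = (1/3) * pi * 16² * 25
Volume = (1/3) * pi * 256 * 25
Volume = (1/3) * pi * 6400
Volume = 6702.06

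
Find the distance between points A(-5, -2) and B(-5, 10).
Using the distance formula: d = sqrt((x₂-x₁)² + (y₂-y₁)²)
dx = (-5) - (-5) = 0
dy = 10 - (-2) = 12
d = sqrt(0² + 12²) = sqrt(0 + 144) = sqrt(144) = 12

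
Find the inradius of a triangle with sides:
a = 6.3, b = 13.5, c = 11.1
s = (a+b+c)/2 = (6.3+13.5+11.1)/2 = 15.45
Area = √(s(s-a)(s-b)(s-c)) = √(15.45·9.15·1.95·4.35) = 34.6287
r = Area/s = 34.6287/15.45 = 2.241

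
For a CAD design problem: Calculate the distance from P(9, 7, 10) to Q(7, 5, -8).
d = √[(-2)² + (-2)² + (-18)²] = √332 = 18.22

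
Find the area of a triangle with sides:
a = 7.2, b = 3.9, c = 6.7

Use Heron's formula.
s = (a+b+c)/2 = (7.2+3.9+6.7)/2 = 8.9
A = √(s(s-a)(s-b)(s-c)) = √(8.9·1.7·5·2.2)
A = √166.43 = 12.9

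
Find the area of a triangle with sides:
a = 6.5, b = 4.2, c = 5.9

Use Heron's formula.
s = (a+b+c)/2 = (6.5+4.2+5.9)/2 = 8.3
A = √(s(s-a)(s-b)(s-c)) = √(8.3·1.8·4.1·2.4)
A = √147.01 = 12.12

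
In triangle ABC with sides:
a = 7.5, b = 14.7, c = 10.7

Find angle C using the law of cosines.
cos(C) = (a² + b² - c²)/(2ab)
cos(C) = (7.5² + 14.7² - 10.7²)/(2·7.5·14.7) = 157.85/220.5 = 0.715873
C = arccos(0.715873) = 44.29°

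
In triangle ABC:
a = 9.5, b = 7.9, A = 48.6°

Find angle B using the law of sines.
sin(B)/b = sin(A)/a
sin(B) = b·sin(A)/a = 7.9·sin(48.6°)/9.5 = 0.623777
B = arcsin(0.623777) = 38.59°  (b ≤ a, so B ≤ A and the acute solution is unique)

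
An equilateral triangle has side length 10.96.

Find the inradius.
For an equilateral triangle, r = s/(2√3) where s is the side.
r = 10.96/(2√3) = 10.96/3.464102 = 3.164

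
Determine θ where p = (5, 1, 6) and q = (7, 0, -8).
p·q = -13, |p|² = 62, |q|² = 113
cos θ = -13/√7006 ≈ -0.1553
θ ≈ 98.93°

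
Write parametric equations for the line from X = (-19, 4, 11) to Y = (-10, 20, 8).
Direction vector d = Y - X = (9, 16, -3)
x = -19 + 9t, y = 4 + 16t, z = 11 - 3t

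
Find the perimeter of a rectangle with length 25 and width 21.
Perimeter = 2 * (length + width)
Perimeter = 2 * (25 + 21)
Perimeter = 2 * 46
Perimeter = 92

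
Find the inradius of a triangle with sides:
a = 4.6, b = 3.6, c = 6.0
s = (a+b+c)/2 = (4.6+3.6+6.0)/2 = 7.1
Area = √(s(s-a)(s-b)(s-c)) = √(7.1·2.5·3.5·1.1) = 8.26665
r = Area/s = 8.26665/7.1 = 1.164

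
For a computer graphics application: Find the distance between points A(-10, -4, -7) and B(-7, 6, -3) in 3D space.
d = √[(3)² + (10)² + (4)²] = √125 = 11.18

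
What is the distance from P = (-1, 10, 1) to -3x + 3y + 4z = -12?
d = |(-3)(-1) + 3(10) + 4(1) - (-12)| / √((-3)² + 3² + 4²) = 49/√34 = 8.403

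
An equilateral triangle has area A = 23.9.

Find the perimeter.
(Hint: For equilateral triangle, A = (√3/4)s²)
A = (√3/4)s²  →  s² = 4A/√3 = 4·23.9/√3 = 55.1947
s = 7.42931
Perimeter = 3s = 22.29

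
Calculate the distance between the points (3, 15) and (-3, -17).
Using the distance formula: d = sqrt((x₂-x₁)² + (y₂-y₁)²)
dx = (-3) - 3 = -6
dy = (-17) - 15 = -32
d = sqrt((-6)² + (-32)²) = sqrt(36 + 1024) = sqrt(1060) = 32.56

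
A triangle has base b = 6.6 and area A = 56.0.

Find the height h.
A = ½bh  →  h = 2A/b
h = 2·56.0/6.6 = 16.97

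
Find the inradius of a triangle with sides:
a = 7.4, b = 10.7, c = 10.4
s = (a+b+c)/2 = (7.4+10.7+10.4)/2 = 14.25
Area = √(s(s-a)(s-b)(s-c)) = √(14.25·6.85·3.55·3.85) = 36.5256
r = Area/s = 36.5256/14.25 = 2.563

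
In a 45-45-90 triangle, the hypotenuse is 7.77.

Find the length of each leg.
In a 45-45-90 triangle, hypotenuse = leg·√2  →  leg = hypotenuse/√2
leg = 7.77/√2 = 5.494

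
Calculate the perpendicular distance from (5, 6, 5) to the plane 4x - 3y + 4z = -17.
d = |4(5) + (-3)(6) + 4(5) - (-17)| / √(4² + (-3)² + 4²) = 39/√41 = 6.091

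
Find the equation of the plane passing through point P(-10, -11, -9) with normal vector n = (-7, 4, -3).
d = n·P = (-7)(-10) + (4)(-11) + (-3)(-9) = 53
Plane: -7x + 4y - 3z = 53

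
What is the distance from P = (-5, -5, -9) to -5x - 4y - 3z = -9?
d = |(-5)(-5) + (-4)(-5) + (-3)(-9) - (-9)| / √((-5)² + (-4)² + (-3)²) = 81/√50 = 11.46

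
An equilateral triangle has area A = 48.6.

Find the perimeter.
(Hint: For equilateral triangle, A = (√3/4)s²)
A = (√3/4)s²  →  s² = 4A/√3 = 4·48.6/√3 = 112.237
s = 10.5942
Perimeter = 3s = 31.78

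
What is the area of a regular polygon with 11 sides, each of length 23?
For a regular 11-gon with side length s = 23:
Apothem a = s / (2*tan(pi/11)) = 23 / (2*tan(pi/11)) ≈ 39.1654
Perimeter P = 11 * 23 = 253
Area = (1/2) * P * a = (1/2) * 253 * 39.1654 = 4954.42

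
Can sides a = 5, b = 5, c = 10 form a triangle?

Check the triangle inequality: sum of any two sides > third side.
No: 5 + 5 = 10 is not > 10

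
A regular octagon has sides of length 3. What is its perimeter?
Perimeter = number of sides * side length
Perimeter = 8 * 3
Perimeter = 24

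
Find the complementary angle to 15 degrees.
Complementary angles sum to 90 degrees.
Other angle = 90 - 15
Other angle = 75 degrees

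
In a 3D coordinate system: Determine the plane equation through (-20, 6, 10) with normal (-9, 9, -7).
d = n·P = (-9)(-20) + (9)(6) + (-7)(10) = 164
Plane: -9x + 9y - 7z = 164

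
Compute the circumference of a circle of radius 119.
Circumference = 2 * pi * r
Circumference = 2 * pi * 119
Circumference = 747.70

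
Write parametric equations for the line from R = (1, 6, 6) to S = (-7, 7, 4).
Direction vector d = S - R = (-8, 1, -2)
x = 1 - 8t, y = 6 + t, z = 6 - 2t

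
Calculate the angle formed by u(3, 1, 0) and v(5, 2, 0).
u·v = 17, |u|² = 10, |v|² = 29
cos θ = 17/√290 ≈ 0.9983
θ ≈ 3.366°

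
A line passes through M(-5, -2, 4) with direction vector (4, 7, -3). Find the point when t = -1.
P(-1) = (-5 + 4(-1), -2 + 7(-1), 4 + (-3)(-1)) = (-9, -9, 7)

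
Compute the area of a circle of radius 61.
Area = pi * r²
Area = pi * 61²
Area = pi * 3721
Area = 11689.87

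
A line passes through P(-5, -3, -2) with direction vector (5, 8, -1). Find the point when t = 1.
P(1) = (-5 + 5(1), -3 + 8(1), -2 + (-1)(1)) = (0, 5, -3)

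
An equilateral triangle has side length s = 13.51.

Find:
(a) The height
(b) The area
(a) Height h = s·√3/2 = 13.51·√3/2 = 11.7
(b) Area = (√3/4)·s² = (√3/4)·13.51² = (√3/4)·182.52 = 79.03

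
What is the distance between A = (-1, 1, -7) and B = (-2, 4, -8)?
d = √[(-1)² + (3)² + (-1)²] = √11 = 3.317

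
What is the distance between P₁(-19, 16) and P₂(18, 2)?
Using the distance formula: d = sqrt((x₂-x₁)² + (y₂-y₁)²)
dx = 18 - (-19) = 37
dy = 2 - 16 = -14
d = sqrt(37² + (-14)²) = sqrt(1369 + 196) = sqrt(1565) = 39.56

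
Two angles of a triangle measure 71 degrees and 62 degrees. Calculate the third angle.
Sum of angles in a triangle = 180 degrees
Third angle = 180 - 71 - 62
Third angle = 47 degrees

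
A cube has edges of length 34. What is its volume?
Volume = s³
Volume = 34³
Volume = 39304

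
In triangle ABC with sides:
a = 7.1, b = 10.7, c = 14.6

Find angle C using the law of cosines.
cos(C) = (a² + b² - c²)/(2ab)
cos(C) = (7.1² + 10.7² - 14.6²)/(2·7.1·10.7) = -48.26/151.94 = -0.317625
C = arccos(-0.317625) = 108.5°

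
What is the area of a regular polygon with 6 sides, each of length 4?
For a regular 6-gon with side length s = 4:
Apothem a = s / (2*tan(pi/6)) = 4 / (2*tan(pi/6)) ≈ 3.4641
Perimeter P = 6 * 4 = 24
Area = (1/2) * P * a = (1/2) * 24 * 3.4641 = 41.57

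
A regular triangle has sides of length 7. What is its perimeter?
Perimeter = number of sides * side length
Perimeter = 3 * 7
Perimeter = 21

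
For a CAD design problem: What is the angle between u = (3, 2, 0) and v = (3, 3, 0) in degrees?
u·v = 15, |u|² = 13, |v|² = 18
cos θ = 15/√234 ≈ 0.9806
θ ≈ 11.31°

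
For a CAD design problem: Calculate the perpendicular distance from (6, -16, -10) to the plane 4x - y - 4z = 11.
d = |4(6) + (-1)(-16) + (-4)(-10) - (11)| / √(4² + (-1)² + (-4)²) = 69/√33 = 12.01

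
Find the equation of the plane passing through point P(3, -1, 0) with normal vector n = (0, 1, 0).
d = n·P = (0)(3) + (1)(-1) + (0)(0) = -1
Plane: y = -1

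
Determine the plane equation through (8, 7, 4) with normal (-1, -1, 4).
d = n·P = (-1)(8) + (-1)(7) + (4)(4) = 1
Plane: -x - y + 4z = 1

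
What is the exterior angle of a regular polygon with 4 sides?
Exterior angle of a regular n-gon = 360/n
Exterior angle = 360/4
Exterior angle = 90 degrees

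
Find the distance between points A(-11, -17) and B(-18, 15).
Using the distance formula: d = sqrt((x₂-x₁)² + (y₂-y₁)²)
dx = (-18) - (-11) = -7
dy = 15 - (-17) = 32
d = sqrt((-7)² + 32²) = sqrt(49 + 1024) = sqrt(1073) = 32.76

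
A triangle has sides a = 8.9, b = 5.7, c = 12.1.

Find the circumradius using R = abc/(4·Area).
s = (a+b+c)/2 = 13.35
Area = √(s(s-a)(s-b)(s-c)) = √(13.35·4.45·7.65·1.25) = 23.8345
R = abc/(4·Area) = (8.9·5.7·12.1)/(4·23.8345) = 613.833/95.338 = 6.438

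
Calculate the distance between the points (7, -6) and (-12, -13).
Using the distance formula: d = sqrt((x₂-x₁)² + (y₂-y₁)²)
dx = (-12) - 7 = -19
dy = (-13) - (-6) = -7
d = sqrt((-19)² + (-7)²) = sqrt(361 + 49) = sqrt(410) = 20.25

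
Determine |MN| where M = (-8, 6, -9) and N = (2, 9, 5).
d = √[(10)² + (3)² + (14)²] = √305 = 17.46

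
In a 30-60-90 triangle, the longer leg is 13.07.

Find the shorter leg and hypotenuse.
In a 30-60-90 triangle, sides are in ratio 1 : √3 : 2.
Long leg = short leg·√3  →  short leg = 13.07/√3 = 7.546
Hypotenuse = 2·(short leg) = 2·13.07/√3 = 15.09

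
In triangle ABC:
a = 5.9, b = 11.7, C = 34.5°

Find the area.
Using A = ½ab·sin(C):
A = ½·5.9·11.7·sin(34.5°) = ½·69.03·0.566406 = 19.55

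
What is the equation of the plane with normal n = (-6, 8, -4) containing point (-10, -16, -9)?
d = n·P = (-6)(-10) + (8)(-16) + (-4)(-9) = -32
Plane: -6x + 8y - 4z = -32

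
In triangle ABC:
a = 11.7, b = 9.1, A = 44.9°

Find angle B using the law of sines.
sin(B)/b = sin(A)/a
sin(B) = b·sin(A)/a = 9.1·sin(44.9°)/11.7 = 0.549011
B = arcsin(0.549011) = 33.3°  (b ≤ a, so B ≤ A and the acute solution is unique)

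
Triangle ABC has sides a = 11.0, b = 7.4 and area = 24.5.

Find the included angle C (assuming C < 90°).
Area = ½ab·sin(C)  →  sin(C) = 2·Area/(ab)
sin(C) = 2·24.5/(11.0·7.4) = 0.601966
C = arcsin(0.601966) = 37.01°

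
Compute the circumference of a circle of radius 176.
Circumference = 2 * pi * r
Circumference = 2 * pi * 176
Circumference = 1105.84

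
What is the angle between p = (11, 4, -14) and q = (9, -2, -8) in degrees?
p·q = 203, |p|² = 333, |q|² = 149
cos θ = 203/√49617 ≈ 0.9113
θ ≈ 24.31°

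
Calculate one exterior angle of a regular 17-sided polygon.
Exterior angle of a regular n-gon = 360/n
Exterior angle = 360/17
Exterior angle = 21.18 degrees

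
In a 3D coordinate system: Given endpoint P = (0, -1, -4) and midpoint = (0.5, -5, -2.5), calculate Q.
Q = (2×0.5 - 0, 2×(-5) - (-1), 2×(-2.5) - (-4)) = (1, -9, -1)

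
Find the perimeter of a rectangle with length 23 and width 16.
Perimeter = 2 * (length + width)
Perimeter = 2 * (23 + 16)
Perimeter = 2 * 39
Perimeter = 78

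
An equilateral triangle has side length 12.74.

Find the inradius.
For an equilateral triangle, r = s/(2√3) where s is the side.
r = 12.74/(2√3) = 12.74/3.464102 = 3.678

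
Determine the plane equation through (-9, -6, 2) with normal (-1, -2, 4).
d = n·P = (-1)(-9) + (-2)(-6) + (4)(2) = 29
Plane: -x - 2y + 4z = 29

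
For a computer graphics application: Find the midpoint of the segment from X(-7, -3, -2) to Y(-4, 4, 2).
Midpoint = ((-7-4)/2, (-3+4)/2, (-2+2)/2) = (-5.5, 0.5, 0)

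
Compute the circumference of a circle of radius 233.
Circumference = 2 * pi * r
Circumference = 2 * pi * 233
Circumference = 1463.98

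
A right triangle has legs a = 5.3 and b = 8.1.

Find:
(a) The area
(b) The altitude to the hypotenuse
(a) Area = ½ab = ½·5.3·8.1 = 21.465
(b) Hypotenuse c = √(5.3² + 8.1²) = √93.7 = 9.67988
    Area = ½·c·h_c  →  h_c = 2·Area/c = 2·21.465/9.67988 = 4.435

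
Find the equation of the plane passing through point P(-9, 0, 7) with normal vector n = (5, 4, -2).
d = n·P = (5)(-9) + (4)(0) + (-2)(7) = -59
Plane: 5x + 4y - 2z = -59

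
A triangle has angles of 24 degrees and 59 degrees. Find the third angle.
Sum of angles in a triangle = 180 degrees
Third angle = 180 - 24 - 59
Third angle = 97 degrees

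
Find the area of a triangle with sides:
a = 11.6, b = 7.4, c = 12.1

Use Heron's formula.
s = (a+b+c)/2 = (11.6+7.4+12.1)/2 = 15.55
A = √(s(s-a)(s-b)(s-c)) = √(15.55·3.95·8.15·3.45)
A = √1727.05 = 41.56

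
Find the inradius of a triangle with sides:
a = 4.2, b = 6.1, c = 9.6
s = (a+b+c)/2 = (4.2+6.1+9.6)/2 = 9.95
Area = √(s(s-a)(s-b)(s-c)) = √(9.95·5.75·3.85·0.35) = 8.78031
r = Area/s = 8.78031/9.95 = 0.8824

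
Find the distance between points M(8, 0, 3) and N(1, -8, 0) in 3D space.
d = √[(-7)² + (-8)² + (-3)²] = √122 = 11.05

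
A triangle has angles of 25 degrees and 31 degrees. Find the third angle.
Sum of angles in a triangle = 180 degrees
Third angle = 180 - 25 - 31
Third angle = 124 degrees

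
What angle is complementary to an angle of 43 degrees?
Complementary angles sum to 90 degrees.
Other angle = 90 - 43
Other angle = 47 degrees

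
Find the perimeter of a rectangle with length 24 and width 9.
Perimeter = 2 * (length + width)
Perimeter = 2 * (24 + 9)
Perimeter = 2 * 33
Perimeter = 66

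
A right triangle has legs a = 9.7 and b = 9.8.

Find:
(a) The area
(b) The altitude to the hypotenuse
(a) Area = ½ab = ½·9.7·9.8 = 47.53
(b) Hypotenuse c = √(9.7² + 9.8²) = √190.13 = 13.7888
    Area = ½·c·h_c  →  h_c = 2·Area/c = 2·47.53/13.7888 = 6.894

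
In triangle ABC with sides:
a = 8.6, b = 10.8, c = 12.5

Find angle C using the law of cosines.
cos(C) = (a² + b² - c²)/(2ab)
cos(C) = (8.6² + 10.8² - 12.5²)/(2·8.6·10.8) = 34.35/185.76 = 0.184916
C = arccos(0.184916) = 79.34°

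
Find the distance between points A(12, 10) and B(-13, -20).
Using the distance formula: d = sqrt((x₂-x₁)² + (y₂-y₁)²)
dx = (-13) - 12 = -25
dy = (-20) - 10 = -30
d = sqrt((-25)² + (-30)²) = sqrt(625 + 900) = sqrt(1525) = 39.05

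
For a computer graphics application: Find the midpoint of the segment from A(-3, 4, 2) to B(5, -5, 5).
Midpoint = ((-3+5)/2, (4-5)/2, (2+5)/2) = (1, -0.5, 3.5)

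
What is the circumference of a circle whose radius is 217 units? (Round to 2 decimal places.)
Circumference = 2 * pi * r
Circumference = 2 * pi * 217
Circumference = 1363.45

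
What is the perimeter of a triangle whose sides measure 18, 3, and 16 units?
Perimeter = sum of all sides
Perimeter = 18 + 3 + 16
Perimeter = 37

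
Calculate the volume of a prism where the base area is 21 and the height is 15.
Volume = base area * height
Volume = 21 * 15
Volume = 315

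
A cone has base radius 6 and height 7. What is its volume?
Volume = (1/3) * pi * r² * h
Volume = (1/3) * pi * 6² * 7
Volume = (1/3) * pi * 36 * 7
Volume = (1/3) * pi * 252
Volume = 263.89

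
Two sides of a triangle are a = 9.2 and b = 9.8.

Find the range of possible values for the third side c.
By the triangle inequality: |a - b| < c < a + b
|9.2 - 9.8| < c < 9.2 + 9.8
0.6 < c < 19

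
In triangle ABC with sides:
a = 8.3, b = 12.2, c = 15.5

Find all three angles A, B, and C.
By the law of cosines:
cos(A) = (b² + c² - a²)/(2bc) = 0.846642  →  A = 32.15°
cos(B) = (a² + c² - b²)/(2ac) = 0.623008  →  B = 51.46°
cos(C) = (a² + b² - c²)/(2ab) = -0.111199  →  C = 96.38°
Check: A + B + C = 180.0° ✓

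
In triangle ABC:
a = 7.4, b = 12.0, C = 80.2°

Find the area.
Using A = ½ab·sin(C):
A = ½·7.4·12.0·sin(80.2°) = ½·88.8·0.985408 = 43.75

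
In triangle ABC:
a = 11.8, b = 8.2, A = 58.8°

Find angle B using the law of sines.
sin(B)/b = sin(A)/a
sin(B) = b·sin(A)/a = 8.2·sin(58.8°)/11.8 = 0.594406
B = arcsin(0.594406) = 36.47°  (b ≤ a, so B ≤ A and the acute solution is unique)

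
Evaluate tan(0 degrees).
tan(0 degrees) = 0
Decimal approximation: 0.0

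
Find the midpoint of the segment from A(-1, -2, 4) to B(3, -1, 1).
Midpoint = ((-1+3)/2, (-2-1)/2, (4+1)/2) = (1, -1.5, 2.5)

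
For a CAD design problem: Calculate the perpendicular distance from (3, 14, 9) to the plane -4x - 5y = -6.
d = |(-4)(3) + (-5)(14) + 0(9) - (-6)| / √((-4)² + (-5)² + 0²) = 76/√41 = 11.87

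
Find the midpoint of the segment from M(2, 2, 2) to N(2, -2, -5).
Midpoint = ((2+2)/2, (2-2)/2, (2-5)/2) = (2, 0, -1.5)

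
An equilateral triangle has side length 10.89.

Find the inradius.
For an equilateral triangle, r = s/(2√3) where s is the side.
r = 10.89/(2√3) = 10.89/3.464102 = 3.144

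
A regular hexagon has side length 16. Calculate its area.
For a regular 6-gon with side length s = 16:
Apothem a = s / (2*tan(pi/6)) = 16 / (2*tan(pi/6)) ≈ 13.8564
Perimeter P = 6 * 16 = 96
Area = (1/2) * P * a = (1/2) * 96 * 13.8564 = 665.11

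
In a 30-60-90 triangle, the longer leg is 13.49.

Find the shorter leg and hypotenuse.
In a 30-60-90 triangle, sides are in ratio 1 : √3 : 2.
Long leg = short leg·√3  →  short leg = 13.49/√3 = 7.788
Hypotenuse = 2·(short leg) = 2·13.49/√3 = 15.58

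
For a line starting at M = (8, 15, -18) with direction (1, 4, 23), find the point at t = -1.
P(-1) = (8 + 1(-1), 15 + 4(-1), -18 + 23(-1)) = (7, 11, -41)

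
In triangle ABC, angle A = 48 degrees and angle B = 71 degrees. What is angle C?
Sum of angles in a triangle = 180 degrees
Third angle = 180 - 48 - 71
Third angle = 61 degrees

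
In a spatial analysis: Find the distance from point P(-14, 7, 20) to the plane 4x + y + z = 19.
d = |4(-14) + 1(7) + 1(20) - (19)| / √(4² + 1² + 1²) = 48/√18 = 11.31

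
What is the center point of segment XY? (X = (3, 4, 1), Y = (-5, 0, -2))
Midpoint = ((3-5)/2, (4+0)/2, (1-2)/2) = (-1, 2, -0.5)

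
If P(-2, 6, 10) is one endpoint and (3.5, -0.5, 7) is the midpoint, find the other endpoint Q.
Q = (2×3.5 - (-2), 2×(-0.5) - 6, 2×7 - 10) = (9, -7, 4)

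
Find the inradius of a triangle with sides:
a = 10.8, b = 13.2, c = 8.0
s = (a+b+c)/2 = (10.8+13.2+8.0)/2 = 16
Area = √(s(s-a)(s-b)(s-c)) = √(16·5.2·2.8·8) = 43.1704
r = Area/s = 43.1704/16 = 2.698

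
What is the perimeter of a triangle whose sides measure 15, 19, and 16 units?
Perimeter = sum of all sides
Perimeter = 15 + 19 + 16
Perimeter = 50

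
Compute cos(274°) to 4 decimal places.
cos(274 degrees) = 0.0698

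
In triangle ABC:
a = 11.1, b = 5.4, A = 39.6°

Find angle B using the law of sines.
sin(B)/b = sin(A)/a
sin(B) = b·sin(A)/a = 5.4·sin(39.6°)/11.1 = 0.310098
B = arcsin(0.310098) = 18.07°  (b ≤ a, so B ≤ A and the acute solution is unique)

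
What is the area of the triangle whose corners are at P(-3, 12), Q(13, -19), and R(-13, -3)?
Using the coordinate formula: Area = (1/2)|x₁(y₂-y₃) + x₂(y₃-y₁) + x₃(y₁-y₂)|
Area = (1/2)|(-3)((-19)-(-3)) + 13((-3)-12) + (-13)(12-(-19))|
Area = (1/2)|(-3)*(-16) + 13*(-15) + (-13)*31|
Area = (1/2)|48 + (-195) + (-403)|
Area = (1/2)*550 = 275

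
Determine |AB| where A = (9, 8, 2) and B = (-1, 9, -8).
d = √[(-10)² + (1)² + (-10)²] = √201 = 14.18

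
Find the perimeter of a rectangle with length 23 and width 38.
Perimeter = 2 * (length + width)
Perimeter = 2 * (23 + 38)
Perimeter = 2 * 61
Perimeter = 122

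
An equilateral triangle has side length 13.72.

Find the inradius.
For an equilateral triangle, r = s/(2√3) where s is the side.
r = 13.72/(2√3) = 13.72/3.464102 = 3.961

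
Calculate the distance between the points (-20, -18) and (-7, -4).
Using the distance formula: d = sqrt((x₂-x₁)² + (y₂-y₁)²)
dx = (-7) - (-20) = 13
dy = (-4) - (-18) = 14
d = sqrt(13² + 14²) = sqrt(169 + 196) = sqrt(365) = 19.10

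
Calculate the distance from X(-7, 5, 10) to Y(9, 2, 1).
d = √[(16)² + (-3)² + (-9)²] = √346 = 18.6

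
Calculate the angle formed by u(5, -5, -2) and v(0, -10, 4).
u·v = 42, |u|² = 54, |v|² = 116
cos θ = 42/√6264 ≈ 0.5307
θ ≈ 57.95°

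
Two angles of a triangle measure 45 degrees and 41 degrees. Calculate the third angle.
Sum of angles in a triangle = 180 degrees
Third angle = 180 - 45 - 41
Third angle = 94 degrees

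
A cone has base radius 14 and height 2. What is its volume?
Volume = (1/3) * pi * r² * h
Volume = (1/3) * pi * 14² * 2
Volume = (1/3) * pi * 196 * 2
Volume = (1/3) * pi * 392
Volume = 410.50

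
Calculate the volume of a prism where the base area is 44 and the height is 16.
Volume = base area * height
Volume = 44 * 16
Volume = 704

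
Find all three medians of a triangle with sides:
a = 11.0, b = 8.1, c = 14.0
Using m_x = ½√(2y² + 2z² - x²):
m_a = ½√(2·8.1² + 2·14.0² - 11.0²) = ½√402.22 = 10.03
m_b = ½√(2·11.0² + 2·14.0² - 8.1²) = ½√568.39 = 11.92
m_c = ½√(2·11.0² + 2·8.1² - 14.0²) = ½√177.22 = 6.656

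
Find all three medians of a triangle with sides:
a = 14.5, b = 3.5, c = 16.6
Using m_x = ½√(2y² + 2z² - x²):
m_a = ½√(2·3.5² + 2·16.6² - 14.5²) = ½√365.37 = 9.557
m_b = ½√(2·14.5² + 2·16.6² - 3.5²) = ½√959.37 = 15.49
m_c = ½√(2·14.5² + 2·3.5² - 16.6²) = ½√169.44 = 6.508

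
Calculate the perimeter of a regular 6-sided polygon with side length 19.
Perimeter = number of sides * side length
Perimeter = 6 * 19
Perimeter = 114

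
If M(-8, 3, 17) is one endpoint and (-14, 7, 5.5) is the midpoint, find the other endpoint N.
N = (2×(-14) - (-8), 2×7 - 3, 2×5.5 - 17) = (-20, 11, -6)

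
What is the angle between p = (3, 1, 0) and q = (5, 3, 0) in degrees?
p·q = 18, |p|² = 10, |q|² = 34
cos θ = 18/√340 ≈ 0.9762
θ ≈ 12.53°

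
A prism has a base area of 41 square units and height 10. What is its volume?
Volume = base area * height
Volume = 41 * 10
Volume = 410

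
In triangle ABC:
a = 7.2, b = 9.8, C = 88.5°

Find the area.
Using A = ½ab·sin(C):
A = ½·7.2·9.8·sin(88.5°) = ½·70.56·0.999657 = 35.27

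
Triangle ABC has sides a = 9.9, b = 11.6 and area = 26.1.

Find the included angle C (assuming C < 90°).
Area = ½ab·sin(C)  →  sin(C) = 2·Area/(ab)
sin(C) = 2·26.1/(9.9·11.6) = 0.454545
C = arcsin(0.454545) = 27.04°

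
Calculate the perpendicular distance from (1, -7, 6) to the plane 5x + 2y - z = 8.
d = |5(1) + 2(-7) + (-1)(6) - (8)| / √(5² + 2² + (-1)²) = 23/√30 = 4.199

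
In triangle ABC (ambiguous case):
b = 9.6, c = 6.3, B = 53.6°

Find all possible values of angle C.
sin(C)/c = sin(B)/b  →  sin(C) = c·sin(B)/b = 6.3·sin(53.6°)/9.6 = 0.528212
C₁ = arcsin(0.528212) = 31.88°,  C₂ = 180° - C₁ = 148.12°
Check C₂: A = 180° - 53.6° - 148.12° = -21.72° ≤ 0, rejected
C = 31.88° (one solution)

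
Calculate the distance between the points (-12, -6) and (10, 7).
Using the distance formula: d = sqrt((x₂-x₁)² + (y₂-y₁)²)
dx = 10 - (-12) = 22
dy = 7 - (-6) = 13
d = sqrt(22² + 13²) = sqrt(484 + 169) = sqrt(653) = 25.55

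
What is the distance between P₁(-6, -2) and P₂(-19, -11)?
Using the distance formula: d = sqrt((x₂-x₁)² + (y₂-y₁)²)
dx = (-19) - (-6) = -13
dy = (-11) - (-2) = -9
d = sqrt((-13)² + (-9)²) = sqrt(169 + 81) = sqrt(250) = 15.81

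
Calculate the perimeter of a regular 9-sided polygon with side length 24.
Perimeter = number of sides * side length
Perimeter = 9 * 24
Perimeter = 216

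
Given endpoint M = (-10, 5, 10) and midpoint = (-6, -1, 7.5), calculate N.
N = (2×(-6) - (-10), 2×(-1) - 5, 2×7.5 - 10) = (-2, -7, 5)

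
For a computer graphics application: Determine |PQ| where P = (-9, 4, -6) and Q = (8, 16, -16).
d = √[(17)² + (12)² + (-10)²] = √533 = 23.09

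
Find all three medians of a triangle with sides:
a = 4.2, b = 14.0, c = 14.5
Using m_x = ½√(2y² + 2z² - x²):
m_a = ½√(2·14.0² + 2·14.5² - 4.2²) = ½√794.86 = 14.1
m_b = ½√(2·4.2² + 2·14.5² - 14.0²) = ½√259.78 = 8.059
m_c = ½√(2·4.2² + 2·14.0² - 14.5²) = ½√217.03 = 7.366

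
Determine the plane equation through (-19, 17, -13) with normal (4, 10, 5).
d = n·P = (4)(-19) + (10)(17) + (5)(-13) = 29
Plane: 4x + 10y + 5z = 29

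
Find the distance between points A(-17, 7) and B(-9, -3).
Using the distance formula: d = sqrt((x₂-x₁)² + (y₂-y₁)²)
dx = (-9) - (-17) = 8
dy = (-3) - 7 = -10
d = sqrt(8² + (-10)²) = sqrt(64 + 100) = sqrt(164) = 12.81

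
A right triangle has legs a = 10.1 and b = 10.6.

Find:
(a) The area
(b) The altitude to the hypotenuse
(a) Area = ½ab = ½·10.1·10.6 = 53.53
(b) Hypotenuse c = √(10.1² + 10.6²) = √214.37 = 14.6414
    Area = ½·c·h_c  →  h_c = 2·Area/c = 2·53.53/14.6414 = 7.312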